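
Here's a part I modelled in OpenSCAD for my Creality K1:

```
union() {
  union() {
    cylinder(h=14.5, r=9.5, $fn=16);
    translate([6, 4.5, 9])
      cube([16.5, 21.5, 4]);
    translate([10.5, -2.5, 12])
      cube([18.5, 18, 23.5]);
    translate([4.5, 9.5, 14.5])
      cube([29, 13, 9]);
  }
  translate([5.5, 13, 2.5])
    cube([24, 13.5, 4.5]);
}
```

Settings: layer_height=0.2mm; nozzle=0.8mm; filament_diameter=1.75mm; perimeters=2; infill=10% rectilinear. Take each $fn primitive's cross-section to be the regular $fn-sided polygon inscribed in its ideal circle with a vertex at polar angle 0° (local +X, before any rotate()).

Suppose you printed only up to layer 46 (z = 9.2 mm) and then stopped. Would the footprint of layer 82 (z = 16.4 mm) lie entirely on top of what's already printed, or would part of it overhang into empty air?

part overhangs

Compare the two slices. At z = 9.2: the r=9.5 cylinder gives a regular 16-gon of circumradius 9.5 (constant along its height) (area = (16/2)·9.500²·sin(360°/16) = 276.30 mm²); the 16.5×21.5 cube at (6, 4.5) contributes its full rectangle (area 354.75 mm²); the cube at (10.5, -2.5) is not intersected at this z (z outside [12, 35.5]); the cube at (4.5, 9.5) does not reach this height (z outside [14.5, 23.5]); Combining (union): the regions partially overlap — summed areas 631.05 mm² minus the doubly-counted overlap 3.41 mm² gives 627.64 mm² — area = 627.64 mm²; the cube at (5.5, 13) is not intersected at this z (z outside [2.5, 7]); Combining (union): only that combined region is present, so the union is just that shape — area = 627.64 mm². At z = 16.4: the cylinder is absent (z outside [0, 14.5]); the cube at (6, 4.5) does not reach this height (z outside [9, 13]); the cube at (10.5, -2.5) (footprint 18.5×18) is included at this height (area 333.00 mm²); the cube at (4.5, 9.5) (footprint 29×13) is included at this height (area 377.00 mm²); Taking the union: the regions partially overlap — summed areas 710.00 mm² minus the doubly-counted overlap 111.00 mm² gives 599.00 mm² — area = 599.00 mm²; the cube at (5.5, 13) does not reach this height (z outside [2.5, 7]); Merging all regions: only that combined region is present, so the union is just that shape — area = 599.00 mm². Checking containment: at z = 16.4 the cross-section extends beyond the z = 9.2 cross-section by about 324.50 mm².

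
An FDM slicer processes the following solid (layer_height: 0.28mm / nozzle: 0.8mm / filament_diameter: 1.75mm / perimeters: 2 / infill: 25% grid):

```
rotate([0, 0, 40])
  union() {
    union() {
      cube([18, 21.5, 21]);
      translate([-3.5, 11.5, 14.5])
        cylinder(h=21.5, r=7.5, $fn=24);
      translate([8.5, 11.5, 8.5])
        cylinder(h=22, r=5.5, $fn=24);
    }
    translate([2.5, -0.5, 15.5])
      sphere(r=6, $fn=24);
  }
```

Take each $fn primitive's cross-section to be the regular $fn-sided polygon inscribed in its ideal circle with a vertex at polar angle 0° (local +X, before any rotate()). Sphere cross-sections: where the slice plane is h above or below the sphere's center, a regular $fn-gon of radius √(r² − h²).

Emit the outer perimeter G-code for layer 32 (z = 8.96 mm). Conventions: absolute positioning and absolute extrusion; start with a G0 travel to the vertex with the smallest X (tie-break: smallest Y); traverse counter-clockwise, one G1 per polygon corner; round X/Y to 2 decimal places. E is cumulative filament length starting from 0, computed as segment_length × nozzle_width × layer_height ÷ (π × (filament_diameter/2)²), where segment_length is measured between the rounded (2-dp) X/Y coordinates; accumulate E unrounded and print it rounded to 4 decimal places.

At z = 8.96 mm: the cube (footprint 18×21.5) is included at this height; the cylinder at (-3.5, 11.5) is not intersected at this z (z outside [14.5, 36]); the r=5.5 cylinder at (8.5, 11.5) contributes a regular 24-gon of circumradius 5.5; Taking the union: the r=5.5 cylinder at (8.5, 11.5) lies entirely inside the 18×21.5 cube, so the union is just the 18×21.5 cube — 1 connected region; the sphere at (2.5, -0.5) is not intersected at this z (|z−center|=6.540 > r=6); Merging all regions: only that combined region is present, so the union is just that shape — 1 connected region; (whole slice rotated 40° about Z — lengths, areas and connectivity unchanged). The outline is a single polygon with 4 vertices. Extrusion per mm of travel: 0.8 × 0.28 / (π × 0.875²) = 0.093128. Accumulating E over each segment gives final E = 7.3573.

G0 X-13.82 Y16.47 Z8.96
G1 X0.00 Y0.00 E2.0023
G1 X13.79 Y11.57 E3.6787
G1 X-0.03 Y28.04 E5.6809
G1 X-13.82 Y16.47 E7.3573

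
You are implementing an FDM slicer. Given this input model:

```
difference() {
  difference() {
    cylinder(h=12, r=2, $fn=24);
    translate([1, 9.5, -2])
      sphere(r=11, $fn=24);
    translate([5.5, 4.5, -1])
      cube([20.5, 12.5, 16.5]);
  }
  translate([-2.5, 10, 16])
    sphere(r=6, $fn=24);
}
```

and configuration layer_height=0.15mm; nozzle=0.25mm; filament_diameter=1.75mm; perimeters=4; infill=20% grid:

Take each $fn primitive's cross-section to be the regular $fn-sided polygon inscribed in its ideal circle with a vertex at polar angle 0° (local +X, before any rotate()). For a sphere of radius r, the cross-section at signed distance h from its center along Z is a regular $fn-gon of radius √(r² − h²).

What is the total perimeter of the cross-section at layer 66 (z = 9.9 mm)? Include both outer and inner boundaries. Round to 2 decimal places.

At z = 9.9 mm: the r=2 cylinder contributes a regular 24-gon of circumradius 2 (perimeter = 2·24·2.000·sin(180°/24) = 12.53 mm); the sphere at (1, 9.5) is not intersected at this z (|z−center|=11.900 > r=11); the cube at (5.5, 4.5) (footprint 20.5×12.5) is included at this height (perimeter 66.00 mm); After the difference (first − rest): starting from the r=2 cylinder, the 20.5×12.5 cube at (5.5, 4.5) misses the remaining region (no effect) — boundary = 12.53 mm; the sphere at (-2.5, 10) is absent (|z−center|=6.100 > r=6); Taking the first minus the rest: none of the subtracted shapes is present at this height, so that combined region is unchanged — boundary = 12.53 mm. Overall, the cross-section is a single solid region. Total boundary length (outer) = 12.53 mm.

12.53 mm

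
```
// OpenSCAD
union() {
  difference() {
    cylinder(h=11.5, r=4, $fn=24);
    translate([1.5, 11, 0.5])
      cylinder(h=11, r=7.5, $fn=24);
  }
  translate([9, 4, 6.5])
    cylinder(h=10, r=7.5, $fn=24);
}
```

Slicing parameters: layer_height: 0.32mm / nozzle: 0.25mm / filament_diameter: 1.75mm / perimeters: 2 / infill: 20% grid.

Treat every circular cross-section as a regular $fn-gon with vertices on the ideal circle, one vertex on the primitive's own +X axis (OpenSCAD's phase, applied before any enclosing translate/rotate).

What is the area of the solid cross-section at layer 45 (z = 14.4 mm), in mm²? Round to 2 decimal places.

174.70 mm²

At z = 14.4 mm: the cylinder is absent (z outside [0, 11.5]); the cylinder at (1.5, 11) is not intersected at this z (z outside [0.5, 11.5]); After the difference (first − rest): the first operand is absent here, so nothing remains; the r=7.5 cylinder at (9, 4) contributes a regular 24-gon of circumradius 7.5 (area = (24/2)·7.500²·sin(360°/24) = 174.70 mm²); Combining (union): only the r=7.5 cylinder at (9, 4) is present, so the union is just that shape — area = 174.70 mm². Overall, the cross-section is a single solid region. Net area = 174.70 mm².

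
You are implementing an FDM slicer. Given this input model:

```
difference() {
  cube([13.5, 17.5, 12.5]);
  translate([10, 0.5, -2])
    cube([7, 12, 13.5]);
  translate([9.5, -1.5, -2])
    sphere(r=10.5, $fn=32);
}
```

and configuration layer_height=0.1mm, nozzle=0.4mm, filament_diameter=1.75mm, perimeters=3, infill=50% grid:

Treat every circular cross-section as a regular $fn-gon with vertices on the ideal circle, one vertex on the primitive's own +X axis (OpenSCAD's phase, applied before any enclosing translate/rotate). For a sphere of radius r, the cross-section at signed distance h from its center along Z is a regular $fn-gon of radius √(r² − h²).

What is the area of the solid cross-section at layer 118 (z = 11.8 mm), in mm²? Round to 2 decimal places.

236.25 mm²

At z = 11.8 mm: the cube (footprint 13.5×17.5) is included at this height (area 236.25 mm²); the cube at (10, 0.5) is not intersected at this z (z outside [-2, 11.5]); the sphere at (9.5, -1.5) is absent (|z−center|=13.800 > r=10.5); Subtracting the remaining from the first: none of the subtracted shapes is present at this height, so the 13.5×17.5 cube is unchanged — area = 236.25 mm². Overall, the cross-section is a single solid region. Net area = 236.25 mm².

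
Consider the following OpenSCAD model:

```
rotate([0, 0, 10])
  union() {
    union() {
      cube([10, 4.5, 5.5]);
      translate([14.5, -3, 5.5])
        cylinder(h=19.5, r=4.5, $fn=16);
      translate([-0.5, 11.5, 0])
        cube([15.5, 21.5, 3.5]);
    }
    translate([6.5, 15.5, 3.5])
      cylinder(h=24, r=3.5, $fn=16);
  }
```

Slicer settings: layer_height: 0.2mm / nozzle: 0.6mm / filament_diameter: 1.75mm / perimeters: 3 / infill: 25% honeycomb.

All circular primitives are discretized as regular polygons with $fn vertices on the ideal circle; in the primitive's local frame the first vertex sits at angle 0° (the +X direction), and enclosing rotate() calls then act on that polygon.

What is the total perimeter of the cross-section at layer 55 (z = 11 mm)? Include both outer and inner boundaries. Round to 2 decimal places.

At z = 11 mm: the cube is not intersected at this z (z outside [0, 5.5]); the r=4.5 cylinder at (14.5, -3) gives a regular 16-gon of circumradius 4.5 (constant along its height) (perimeter = 2·16·4.500·sin(180°/16) = 28.09 mm); the cube at (-0.5, 11.5) is absent (z outside [0, 3.5]); Merging all regions: only the r=4.5 cylinder at (14.5, -3) is present, so the union is just that shape — boundary = 28.09 mm; the cylinder at (6.5, 15.5): section is a regular 16-gon, circumradius r=3.5 (perimeter = 2·16·3.500·sin(180°/16) = 21.85 mm); Merging all regions: the 2 present regions are separate (no shared area or edge), so areas and boundary lengths simply add and each stays a separate island — boundary = 49.94 mm; (whole slice rotated 10° about Z — lengths, areas and connectivity unchanged). Overall, the cross-section has 2 separate islands. Total boundary length (outer) = 49.94 mm.

49.94 mm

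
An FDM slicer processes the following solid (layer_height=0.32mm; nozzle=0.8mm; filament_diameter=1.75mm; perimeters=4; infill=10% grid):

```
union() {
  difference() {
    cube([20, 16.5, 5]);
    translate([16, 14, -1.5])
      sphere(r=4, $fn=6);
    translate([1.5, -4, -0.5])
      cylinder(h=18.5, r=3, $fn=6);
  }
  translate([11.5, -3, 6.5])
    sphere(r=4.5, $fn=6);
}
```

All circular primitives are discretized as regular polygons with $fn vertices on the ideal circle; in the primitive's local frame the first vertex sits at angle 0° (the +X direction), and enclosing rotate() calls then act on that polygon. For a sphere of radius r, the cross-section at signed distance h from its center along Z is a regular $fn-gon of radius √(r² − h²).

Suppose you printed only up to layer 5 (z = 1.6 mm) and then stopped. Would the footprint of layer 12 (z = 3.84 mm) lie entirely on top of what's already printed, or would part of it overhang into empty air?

part overhangs

Compare the two slices. At z = 1.6: the 20×16.5 cube contributes its full rectangle (area 330.00 mm²); the r=4 sphere at (16, 14) slices to a regular 6-gon of circumradius 2.528 (√(r²−h²) with h=3.1 from center) (area = (6/2)·2.528²·sin(360°/6) = 16.60 mm²); the r=3 cylinder at (1.5, -4) contributes a regular 6-gon of circumradius 3 (area = (6/2)·3.000²·sin(360°/6) = 23.38 mm²); Subtracting the remaining from the first: starting from the 20×16.5 cube (330.00 mm²), the r=4 sphere at (16, 14) lies wholly inside it (removes its full 16.60 mm² and its 15.17 mm outline becomes a hole wall); the r=3 cylinder at (1.5, -4) misses the remaining region (no effect) — area = 313.40 mm²; the sphere at (11.5, -3) does not reach this height (|z−center|=4.900 > r=4.5); Merging all regions: only that combined region is present, so the union is just that shape — area = 313.40 mm². At z = 3.84: the cube (footprint 20×16.5) is included at this height (area 330.00 mm²); the sphere at (16, 14) is absent (|z−center|=5.340 > r=4); the r=3 cylinder at (1.5, -4) gives a regular 6-gon of circumradius 3 (constant along its height) (area = (6/2)·3.000²·sin(360°/6) = 23.38 mm²); Taking the first minus the rest: starting from the 20×16.5 cube (330.00 mm²), the r=3 cylinder at (1.5, -4) misses the remaining region (no effect) — area = 330.00 mm²; the sphere at (11.5, -3): section is a regular 6-gon, circumradius = √(r²−h²) = √(4.5²−2.66²) = 3.630 (area = (6/2)·3.630²·sin(360°/6) = 34.23 mm²); Taking the union: the regions partially overlap — summed areas 364.23 mm² minus the doubly-counted overlap 0.53 mm² gives 363.70 mm² — area = 363.70 mm². Checking containment: at z = 3.84 the cross-section extends beyond the z = 1.6 cross-section by about 50.30 mm².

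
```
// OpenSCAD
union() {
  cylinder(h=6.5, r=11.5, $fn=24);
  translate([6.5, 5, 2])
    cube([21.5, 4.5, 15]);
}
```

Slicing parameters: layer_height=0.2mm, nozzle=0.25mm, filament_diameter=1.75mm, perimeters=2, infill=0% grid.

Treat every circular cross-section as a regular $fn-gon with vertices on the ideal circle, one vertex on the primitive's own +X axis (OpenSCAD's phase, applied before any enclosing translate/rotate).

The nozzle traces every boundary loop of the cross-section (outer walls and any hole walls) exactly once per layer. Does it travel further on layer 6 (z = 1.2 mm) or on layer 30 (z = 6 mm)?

Layer 6 (z = 1.2): the r=11.5 cylinder gives a regular 24-gon of circumradius 11.5 (constant along its height) (perimeter = 2·24·11.500·sin(180°/24) = 72.05 mm); the cube at (6.5, 5) does not reach this height (z outside [2, 17]); Taking the union: only the r=11.5 cylinder is present, so the union is just that shape — boundary = 72.05 mm. So its perimeter = 72.05 mm. Layer 30 (z = 6): the r=11.5 cylinder gives a regular 24-gon of circumradius 11.5 (constant along its height) (perimeter = 2·24·11.500·sin(180°/24) = 72.05 mm); the 21.5×4.5 cube at (6.5, 5) contributes its full rectangle (perimeter 52.00 mm); Merging all regions: the regions partially overlap (shared area 9.80 mm²), so the edge portions inside another operand are dropped and the merged outline is re-measured after clipping — boundary = 110.03 mm. So its perimeter = 110.03 mm. Layer 30 is larger (110.03 vs 72.05 mm).

layer 30 (z = 6 mm)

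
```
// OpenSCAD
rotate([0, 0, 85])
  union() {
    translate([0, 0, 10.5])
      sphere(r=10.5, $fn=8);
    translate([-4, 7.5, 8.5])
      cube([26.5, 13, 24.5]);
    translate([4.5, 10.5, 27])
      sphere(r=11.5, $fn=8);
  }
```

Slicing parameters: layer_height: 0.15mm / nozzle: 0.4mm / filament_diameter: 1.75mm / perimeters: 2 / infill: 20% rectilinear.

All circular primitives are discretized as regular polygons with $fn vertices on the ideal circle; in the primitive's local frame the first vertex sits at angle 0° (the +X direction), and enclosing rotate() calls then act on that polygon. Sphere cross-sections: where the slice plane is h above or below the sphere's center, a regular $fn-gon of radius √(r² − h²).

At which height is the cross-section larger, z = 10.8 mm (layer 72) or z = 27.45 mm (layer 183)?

layer 72 (z = 10.8 mm)

Layer 72 (z = 10.8): the sphere: section is a regular 8-gon, circumradius = √(r²−h²) = √(10.5²−0.3²) = 10.496 (area = (8/2)·10.496²·sin(360°/8) = 311.58 mm²); the 26.5×13 cube at (-4, 7.5) contributes its full rectangle (area 344.50 mm²); the sphere at (4.5, 10.5) does not reach this height (|z−center|=16.200 > r=11.5); Combining (union): the regions partially overlap — summed areas 656.08 mm² minus the doubly-counted overlap 19.50 mm² gives 636.58 mm² — area = 636.58 mm²; (whole slice rotated 85° about Z — lengths, areas and connectivity unchanged). So its area = 636.58 mm². Layer 183 (z = 27.45): the sphere does not reach this height (|z−center|=16.950 > r=10.5); the 26.5×13 cube at (-4, 7.5) contributes its full rectangle (area 344.50 mm²); the r=11.5 sphere at (4.5, 10.5) contributes a regular 8-gon of circumradius √(11.5²−0.45²) = 11.491 (area = (8/2)·11.491²·sin(360°/8) = 373.49 mm²); Combining (union): the regions partially overlap — summed areas 717.99 mm² minus the doubly-counted overlap 228.68 mm² gives 489.30 mm² — area = 489.30 mm²; (whole slice rotated 85° about Z — lengths, areas and connectivity unchanged). So its area = 489.30 mm². Layer 72 is larger (636.58 vs 489.30 mm²).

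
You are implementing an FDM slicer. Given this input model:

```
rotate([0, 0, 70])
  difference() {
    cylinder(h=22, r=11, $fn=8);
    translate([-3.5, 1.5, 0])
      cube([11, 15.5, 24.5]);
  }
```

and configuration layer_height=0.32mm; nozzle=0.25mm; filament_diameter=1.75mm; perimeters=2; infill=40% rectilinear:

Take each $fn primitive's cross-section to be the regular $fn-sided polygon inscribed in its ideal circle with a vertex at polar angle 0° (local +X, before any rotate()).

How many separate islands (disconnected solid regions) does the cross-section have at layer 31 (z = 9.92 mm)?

At z = 9.92 mm: the cylinder: section is a regular 8-gon, circumradius r=11; the 11×15.5 cube at (-3.5, 1.5) contributes its full rectangle; Taking the first minus the rest: starting from the r=11 cylinder, the 11×15.5 cube at (-3.5, 1.5) partially overlaps it — only the 90.31 mm² overlap (of its 170.50 mm²) is removed, clipping the outline — 1 connected region; (whole slice rotated 70° about Z — lengths, areas and connectivity unchanged). Overall, the cross-section is a single solid region. Island count = 1.

1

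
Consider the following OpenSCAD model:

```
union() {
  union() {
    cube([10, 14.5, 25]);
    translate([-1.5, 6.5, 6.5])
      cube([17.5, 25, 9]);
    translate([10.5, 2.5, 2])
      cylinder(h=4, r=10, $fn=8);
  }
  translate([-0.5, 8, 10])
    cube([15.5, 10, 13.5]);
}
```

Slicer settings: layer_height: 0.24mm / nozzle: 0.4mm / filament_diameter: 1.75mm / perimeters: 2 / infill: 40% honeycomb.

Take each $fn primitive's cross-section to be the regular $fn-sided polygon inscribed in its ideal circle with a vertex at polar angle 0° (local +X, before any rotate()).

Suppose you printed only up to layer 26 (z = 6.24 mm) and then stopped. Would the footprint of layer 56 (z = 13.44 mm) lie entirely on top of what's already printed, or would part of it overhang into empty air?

Compare the two slices. At z = 6.24: the cube (footprint 10×14.5) is included at this height (area 145.00 mm²); the cube at (-1.5, 6.5) is absent (z outside [6.5, 15.5]); the cylinder at (10.5, 2.5) is not intersected at this z (z outside [2, 6]); Merging all regions: only the 10×14.5 cube is present, so the union is just that shape — area = 145.00 mm²; the cube at (-0.5, 8) does not reach this height (z outside [10, 23.5]); Taking the union: only the result so far is present, so the union is just that shape — area = 145.00 mm². At z = 13.44: the cube is present — its section is the full 10×14.5 rectangle (area 145.00 mm²); the 17.5×25 cube at (-1.5, 6.5) contributes its full rectangle (area 437.50 mm²); the cylinder at (10.5, 2.5) is absent (z outside [2, 6]); Combining (union): the regions partially overlap — summed areas 582.50 mm² minus the doubly-counted overlap 80.00 mm² gives 502.50 mm² — area = 502.50 mm²; the 15.5×10 cube at (-0.5, 8) contributes its full rectangle (area 155.00 mm²); Taking the union: the 15.5×10 cube at (-0.5, 8) lies entirely inside the result so far, so the union is just the result so far — area = 502.50 mm². Checking containment: at z = 13.44 the cross-section extends beyond the z = 6.24 cross-section by about 357.50 mm².

part overhangs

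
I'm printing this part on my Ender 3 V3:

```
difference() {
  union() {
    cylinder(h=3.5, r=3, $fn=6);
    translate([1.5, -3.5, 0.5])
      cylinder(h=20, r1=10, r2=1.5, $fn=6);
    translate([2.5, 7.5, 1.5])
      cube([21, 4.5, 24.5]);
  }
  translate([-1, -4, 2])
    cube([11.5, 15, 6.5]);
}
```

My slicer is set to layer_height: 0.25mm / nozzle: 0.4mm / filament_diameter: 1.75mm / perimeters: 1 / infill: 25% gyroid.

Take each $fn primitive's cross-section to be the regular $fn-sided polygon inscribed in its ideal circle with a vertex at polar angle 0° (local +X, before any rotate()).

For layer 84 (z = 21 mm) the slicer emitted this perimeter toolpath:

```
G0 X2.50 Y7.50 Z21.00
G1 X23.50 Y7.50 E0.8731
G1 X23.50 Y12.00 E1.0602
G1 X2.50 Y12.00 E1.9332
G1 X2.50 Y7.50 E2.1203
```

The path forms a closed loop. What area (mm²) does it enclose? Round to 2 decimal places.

94.50 mm²

Apply the shoelace formula to the sequence of (X, Y) vertices; enclosed area = 94.50 mm².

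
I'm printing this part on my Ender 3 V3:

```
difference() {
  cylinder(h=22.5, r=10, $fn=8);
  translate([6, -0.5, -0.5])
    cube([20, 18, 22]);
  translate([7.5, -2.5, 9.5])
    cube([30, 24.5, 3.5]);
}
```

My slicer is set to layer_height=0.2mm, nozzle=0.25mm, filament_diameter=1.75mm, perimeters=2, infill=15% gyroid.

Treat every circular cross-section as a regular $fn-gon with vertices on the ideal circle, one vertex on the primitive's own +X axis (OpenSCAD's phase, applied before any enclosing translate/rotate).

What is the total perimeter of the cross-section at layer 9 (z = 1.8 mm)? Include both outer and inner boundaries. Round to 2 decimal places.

63.68 mm

At z = 1.8 mm: the cylinder: section is a regular 8-gon, circumradius r=10 (perimeter = 2·8·10.000·sin(180°/8) = 61.23 mm); the 20×18 cube at (6, -0.5) contributes its full rectangle (perimeter 76.00 mm); the cube at (7.5, -2.5) is not intersected at this z (z outside [9.5, 13]); Taking the first minus the rest: starting from the r=10 cylinder, the 20×18 cube at (6, -0.5) partially overlaps it — only the 20.11 mm² overlap (of its 360.00 mm²) is removed, clipping the outline — boundary = 63.68 mm. Overall, the cross-section is a single solid region. Total boundary length (outer) = 63.68 mm.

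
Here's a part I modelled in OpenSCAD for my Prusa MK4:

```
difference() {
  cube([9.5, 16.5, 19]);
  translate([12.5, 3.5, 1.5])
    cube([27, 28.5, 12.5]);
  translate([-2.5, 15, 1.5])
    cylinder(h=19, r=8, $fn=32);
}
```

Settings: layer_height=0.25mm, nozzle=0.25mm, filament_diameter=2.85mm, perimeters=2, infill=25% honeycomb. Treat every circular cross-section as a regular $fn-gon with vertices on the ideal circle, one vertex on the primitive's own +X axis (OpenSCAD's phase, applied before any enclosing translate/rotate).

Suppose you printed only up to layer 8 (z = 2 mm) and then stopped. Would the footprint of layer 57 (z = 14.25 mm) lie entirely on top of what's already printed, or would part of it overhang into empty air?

Compare the two slices. At z = 2: the 9.5×16.5 cube contributes its full rectangle (area 156.75 mm²); the cube at (12.5, 3.5) (footprint 27×28.5) is included at this height (area 769.50 mm²); the r=8 cylinder at (-2.5, 15) contributes a regular 32-gon of circumradius 8 (area = (32/2)·8.000²·sin(360°/32) = 199.77 mm²); After the difference (first − rest): starting from the 9.5×16.5 cube (156.75 mm²), the 27×28.5 cube at (12.5, 3.5) misses the remaining region (no effect); the r=8 cylinder at (-2.5, 15) partially overlaps it — only the 38.48 mm² overlap (of its 199.77 mm²) is removed, clipping the outline — area = 118.27 mm². At z = 14.25: the cube (footprint 9.5×16.5) is included at this height (area 156.75 mm²); the cube at (12.5, 3.5) does not reach this height (z outside [1.5, 14]); the r=8 cylinder at (-2.5, 15) contributes a regular 32-gon of circumradius 8 (area = (32/2)·8.000²·sin(360°/32) = 199.77 mm²); Taking the first minus the rest: starting from the 9.5×16.5 cube (156.75 mm²), the r=8 cylinder at (-2.5, 15) partially overlaps it — only the 38.48 mm² overlap (of its 199.77 mm²) is removed, clipping the outline — area = 118.27 mm². Checking containment: the cross-section at z = 14.25 is a subset of the cross-section at z = 2.

entirely on top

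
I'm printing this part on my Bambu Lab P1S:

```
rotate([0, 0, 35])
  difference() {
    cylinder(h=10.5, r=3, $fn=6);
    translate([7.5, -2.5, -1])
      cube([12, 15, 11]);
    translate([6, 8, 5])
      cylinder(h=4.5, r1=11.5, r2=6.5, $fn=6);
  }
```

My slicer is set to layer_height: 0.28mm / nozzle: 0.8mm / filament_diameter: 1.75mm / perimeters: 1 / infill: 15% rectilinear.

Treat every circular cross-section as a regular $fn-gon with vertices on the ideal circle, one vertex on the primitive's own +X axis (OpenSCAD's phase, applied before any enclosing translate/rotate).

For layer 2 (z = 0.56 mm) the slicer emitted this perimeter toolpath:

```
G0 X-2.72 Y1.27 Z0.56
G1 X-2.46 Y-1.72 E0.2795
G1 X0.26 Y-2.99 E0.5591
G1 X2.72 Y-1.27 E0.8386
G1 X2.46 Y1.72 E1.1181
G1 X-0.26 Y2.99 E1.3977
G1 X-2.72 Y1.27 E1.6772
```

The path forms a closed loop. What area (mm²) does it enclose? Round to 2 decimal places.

Apply the shoelace formula to the sequence of (X, Y) vertices; enclosed area = 23.41 mm².

23.41 mm²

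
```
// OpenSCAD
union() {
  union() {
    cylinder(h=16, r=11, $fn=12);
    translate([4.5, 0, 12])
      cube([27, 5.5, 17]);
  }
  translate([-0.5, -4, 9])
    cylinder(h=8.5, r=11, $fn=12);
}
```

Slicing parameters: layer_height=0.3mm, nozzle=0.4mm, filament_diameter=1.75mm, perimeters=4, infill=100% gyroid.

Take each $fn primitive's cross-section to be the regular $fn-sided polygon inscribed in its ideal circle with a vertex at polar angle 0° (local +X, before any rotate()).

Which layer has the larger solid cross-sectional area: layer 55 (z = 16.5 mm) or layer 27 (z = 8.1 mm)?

Layer 55 (z = 16.5): the cylinder does not reach this height (z outside [0, 16]); the cube at (4.5, 0) (footprint 27×5.5) is included at this height (area 148.50 mm²); Taking the union: only the 27×5.5 cube at (4.5, 0) is present, so the union is just that shape — area = 148.50 mm²; the r=11 cylinder at (-0.5, -4) contributes a regular 12-gon of circumradius 11 (area = (12/2)·11.000²·sin(360°/12) = 363.00 mm²); Merging all regions: the regions partially overlap — summed areas 511.50 mm² minus the doubly-counted overlap 17.20 mm² gives 494.30 mm² — area = 494.30 mm². So its area = 494.30 mm². Layer 27 (z = 8.1): the r=11 cylinder contributes a regular 12-gon of circumradius 11 (area = (12/2)·11.000²·sin(360°/12) = 363.00 mm²); the cube at (4.5, 0) does not reach this height (z outside [12, 29]); Combining (union): only the r=11 cylinder is present, so the union is just that shape — area = 363.00 mm²; the cylinder at (-0.5, -4) is not intersected at this z (z outside [9, 17.5]); Taking the union: only the result so far is present, so the union is just that shape — area = 363.00 mm². So its area = 363.00 mm². Layer 55 is larger (494.30 vs 363.00 mm²).

layer 55 (z = 16.5 mm)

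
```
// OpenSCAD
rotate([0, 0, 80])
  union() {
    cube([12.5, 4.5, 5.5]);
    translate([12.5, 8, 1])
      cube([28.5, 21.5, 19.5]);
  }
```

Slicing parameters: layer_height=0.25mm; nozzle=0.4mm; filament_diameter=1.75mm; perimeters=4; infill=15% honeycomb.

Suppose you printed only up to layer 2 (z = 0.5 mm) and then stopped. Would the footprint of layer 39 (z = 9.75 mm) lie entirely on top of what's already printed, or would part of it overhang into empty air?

part overhangs

Compare the two slices. At z = 0.5: the cube is present — its section is the full 12.5×4.5 rectangle (area 56.25 mm²); the cube at (12.5, 8) is not intersected at this z (z outside [1, 20.5]); Taking the union: only the 12.5×4.5 cube is present, so the union is just that shape — area = 56.25 mm²; (whole slice rotated 80° about Z — lengths, areas and connectivity unchanged). At z = 9.75: the cube is not intersected at this z (z outside [0, 5.5]); the cube at (12.5, 8) is present — its section is the full 28.5×21.5 rectangle (area 612.75 mm²); Merging all regions: only the 28.5×21.5 cube at (12.5, 8) is present, so the union is just that shape — area = 612.75 mm²; (rotated 80° about Z; rotation is an isometry so areas/perimeters/island counts are preserved). Checking containment: at z = 9.75 the cross-section extends beyond the z = 0.5 cross-section by about 612.75 mm².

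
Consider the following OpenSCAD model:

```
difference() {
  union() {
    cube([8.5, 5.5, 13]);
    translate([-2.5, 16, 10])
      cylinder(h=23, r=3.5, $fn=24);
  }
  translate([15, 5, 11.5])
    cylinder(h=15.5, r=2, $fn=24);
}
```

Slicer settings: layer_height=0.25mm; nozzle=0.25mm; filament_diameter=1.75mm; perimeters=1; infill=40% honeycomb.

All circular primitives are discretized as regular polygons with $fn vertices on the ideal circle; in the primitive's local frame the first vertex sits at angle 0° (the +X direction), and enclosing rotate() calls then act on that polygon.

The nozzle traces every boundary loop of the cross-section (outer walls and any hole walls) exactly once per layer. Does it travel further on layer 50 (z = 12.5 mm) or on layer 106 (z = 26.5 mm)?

Layer 50 (z = 12.5): the cube (footprint 8.5×5.5) is included at this height (perimeter 28.00 mm); the r=3.5 cylinder at (-2.5, 16) gives a regular 24-gon of circumradius 3.5 (constant along its height) (perimeter = 2·24·3.500·sin(180°/24) = 21.93 mm); Combining (union): the 2 present regions are separate (no shared area or edge), so areas and boundary lengths simply add and each stays a separate island — boundary = 49.93 mm; the r=2 cylinder at (15, 5) gives a regular 24-gon of circumradius 2 (constant along its height) (perimeter = 2·24·2.000·sin(180°/24) = 12.53 mm); Subtracting the remaining from the first: starting from the result so far, the r=2 cylinder at (15, 5) misses the remaining region (no effect) — boundary = 49.93 mm. So its perimeter = 49.93 mm. Layer 106 (z = 26.5): the cube is absent (z outside [0, 13]); the r=3.5 cylinder at (-2.5, 16) gives a regular 24-gon of circumradius 3.5 (constant along its height) (perimeter = 2·24·3.500·sin(180°/24) = 21.93 mm); Merging all regions: only the r=3.5 cylinder at (-2.5, 16) is present, so the union is just that shape — boundary = 21.93 mm; the r=2 cylinder at (15, 5) contributes a regular 24-gon of circumradius 2 (perimeter = 2·24·2.000·sin(180°/24) = 12.53 mm); Taking the first minus the rest: starting from the result so far, the r=2 cylinder at (15, 5) misses the remaining region (no effect) — boundary = 21.93 mm. So its perimeter = 21.93 mm. Layer 50 is larger (49.93 vs 21.93 mm).

layer 50 (z = 12.5 mm)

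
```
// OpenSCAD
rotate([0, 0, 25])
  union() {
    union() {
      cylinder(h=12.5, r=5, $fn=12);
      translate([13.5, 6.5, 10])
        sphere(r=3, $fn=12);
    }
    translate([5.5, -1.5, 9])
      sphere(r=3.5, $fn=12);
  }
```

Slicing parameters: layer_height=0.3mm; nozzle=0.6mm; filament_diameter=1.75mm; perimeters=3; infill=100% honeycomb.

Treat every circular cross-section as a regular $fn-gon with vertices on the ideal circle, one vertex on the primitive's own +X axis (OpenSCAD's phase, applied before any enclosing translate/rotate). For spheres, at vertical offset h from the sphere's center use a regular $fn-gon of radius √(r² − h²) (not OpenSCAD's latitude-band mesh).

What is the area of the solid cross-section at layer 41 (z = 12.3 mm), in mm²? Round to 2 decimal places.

89.94 mm²

At z = 12.3 mm: the cylinder: section is a regular 12-gon, circumradius r=5 (area = (12/2)·5.000²·sin(360°/12) = 75.00 mm²); the r=3 sphere at (13.5, 6.5) slices to a regular 12-gon of circumradius 1.926 (√(r²−h²) with h=2.3 from center) (area = (12/2)·1.926²·sin(360°/12) = 11.13 mm²); Merging all regions: the 2 present regions are separate (no shared area or edge), so areas and boundary lengths simply add and each stays a separate island — area = 86.13 mm²; the sphere at (5.5, -1.5): section is a regular 12-gon, circumradius = √(r²−h²) = √(3.5²−3.3²) = 1.166 (area = (12/2)·1.166²·sin(360°/12) = 4.08 mm²); Merging all regions: the regions partially overlap — summed areas 90.21 mm² minus the doubly-counted overlap 0.27 mm² gives 89.94 mm² — area = 89.94 mm²; (whole slice rotated 25° about Z — lengths, areas and connectivity unchanged). Overall, the cross-section has 2 separate islands. Net area = 89.94 mm².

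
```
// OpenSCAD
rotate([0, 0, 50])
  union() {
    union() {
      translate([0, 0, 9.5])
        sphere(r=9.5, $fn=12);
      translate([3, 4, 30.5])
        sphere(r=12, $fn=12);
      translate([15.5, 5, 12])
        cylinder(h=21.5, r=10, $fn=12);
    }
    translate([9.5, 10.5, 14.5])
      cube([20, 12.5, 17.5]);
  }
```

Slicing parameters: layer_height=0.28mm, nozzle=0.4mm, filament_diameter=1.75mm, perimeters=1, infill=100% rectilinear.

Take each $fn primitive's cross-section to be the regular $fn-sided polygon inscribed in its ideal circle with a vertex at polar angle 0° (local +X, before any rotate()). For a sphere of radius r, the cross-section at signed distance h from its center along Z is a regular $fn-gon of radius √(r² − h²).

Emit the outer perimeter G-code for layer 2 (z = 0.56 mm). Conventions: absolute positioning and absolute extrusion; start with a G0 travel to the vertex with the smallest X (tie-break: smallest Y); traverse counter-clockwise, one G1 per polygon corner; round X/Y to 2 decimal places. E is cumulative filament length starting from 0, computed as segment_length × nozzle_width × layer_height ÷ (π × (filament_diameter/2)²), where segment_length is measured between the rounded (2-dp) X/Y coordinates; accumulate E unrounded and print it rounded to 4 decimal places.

At z = 0.56 mm: the r=9.5 sphere slices to a regular 12-gon of circumradius 3.213 (√(r²−h²) with h=8.94 from center); the sphere at (3, 4) is not intersected at this z (|z−center|=29.940 > r=12); the cylinder at (15.5, 5) does not reach this height (z outside [12, 33.5]); Taking the union: only the r=9.5 sphere is present, so the union is just that shape — 1 connected region; the cube at (9.5, 10.5) is absent (z outside [14.5, 32]); Combining (union): only that combined region is present, so the union is just that shape — 1 connected region; (rotated 50° about Z; rotation is an isometry so areas/perimeters/island counts are preserved). The outline is a single polygon with 12 vertices. Extrusion per mm of travel: 0.4 × 0.28 / (π × 0.875²) = 0.046564. Accumulating E over each segment gives final E = 0.9293.

G0 X-3.16 Y0.56 Z0.56
G1 X-3.02 Y-1.10 E0.0776
G1 X-2.07 Y-2.46 E0.1548
G1 X-0.56 Y-3.16 E0.2323
G1 X1.10 Y-3.02 E0.3099
G1 X2.46 Y-2.07 E0.3871
G1 X3.16 Y-0.56 E0.4646
G1 X3.02 Y1.10 E0.5422
G1 X2.07 Y2.46 E0.6195
G1 X0.56 Y3.16 E0.6970
G1 X-1.10 Y3.02 E0.7745
G1 X-2.46 Y2.07 E0.8518
G1 X-3.16 Y0.56 E0.9293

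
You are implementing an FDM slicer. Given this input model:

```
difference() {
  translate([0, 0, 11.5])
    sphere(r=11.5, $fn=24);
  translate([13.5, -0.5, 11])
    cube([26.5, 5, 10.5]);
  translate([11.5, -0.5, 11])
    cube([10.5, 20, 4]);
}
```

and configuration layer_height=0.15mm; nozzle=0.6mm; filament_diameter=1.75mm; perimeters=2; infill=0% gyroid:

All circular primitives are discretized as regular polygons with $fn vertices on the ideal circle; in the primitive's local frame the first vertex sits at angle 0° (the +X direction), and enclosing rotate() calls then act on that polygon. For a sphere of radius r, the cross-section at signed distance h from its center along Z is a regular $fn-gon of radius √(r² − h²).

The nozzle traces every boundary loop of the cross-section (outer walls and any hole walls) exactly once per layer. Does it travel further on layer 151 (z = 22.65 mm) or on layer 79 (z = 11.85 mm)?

Layer 151 (z = 22.65): the r=11.5 sphere contributes a regular 24-gon of circumradius √(11.5²−11.15²) = 2.816 (perimeter = 2·24·2.816·sin(180°/24) = 17.64 mm); the cube at (13.5, -0.5) is absent (z outside [11, 21.5]); the cube at (11.5, -0.5) does not reach this height (z outside [11, 15]); After the difference (first − rest): none of the subtracted shapes is present at this height, so the r=11.5 sphere is unchanged — boundary = 17.64 mm. So its perimeter = 17.64 mm. Layer 79 (z = 11.85): the r=11.5 sphere contributes a regular 24-gon of circumradius √(11.5²−0.35²) = 11.495 (perimeter = 2·24·11.495·sin(180°/24) = 72.02 mm); the cube at (13.5, -0.5) (footprint 26.5×5) is included at this height (perimeter 63.00 mm); the cube at (11.5, -0.5) is present — its section is the full 10.5×20 rectangle (perimeter 61.00 mm); Subtracting the remaining from the first: starting from the r=11.5 sphere, the 26.5×5 cube at (13.5, -0.5) misses the remaining region (no effect); the 10.5×20 cube at (11.5, -0.5) misses the remaining region (no effect) — boundary = 72.02 mm. So its perimeter = 72.02 mm. Layer 79 is larger (72.02 vs 17.64 mm).

layer 79 (z = 11.85 mm)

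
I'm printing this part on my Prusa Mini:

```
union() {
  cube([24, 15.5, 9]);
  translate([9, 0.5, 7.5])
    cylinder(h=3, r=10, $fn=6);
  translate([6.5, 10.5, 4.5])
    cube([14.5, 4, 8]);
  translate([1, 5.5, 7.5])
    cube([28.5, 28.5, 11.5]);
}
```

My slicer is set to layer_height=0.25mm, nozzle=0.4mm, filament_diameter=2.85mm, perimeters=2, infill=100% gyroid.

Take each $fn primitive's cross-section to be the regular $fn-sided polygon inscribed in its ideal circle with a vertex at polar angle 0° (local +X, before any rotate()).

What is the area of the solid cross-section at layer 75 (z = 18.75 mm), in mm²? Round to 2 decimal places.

812.25 mm²

At z = 18.75 mm: the cube is absent (z outside [0, 9]); the cylinder at (9, 0.5) is absent (z outside [7.5, 10.5]); the cube at (6.5, 10.5) is not intersected at this z (z outside [4.5, 12.5]); the 28.5×28.5 cube at (1, 5.5) contributes its full rectangle (area 812.25 mm²); Merging all regions: only the 28.5×28.5 cube at (1, 5.5) is present, so the union is just that shape — area = 812.25 mm². Overall, the cross-section is a single solid region. Net area = 812.25 mm².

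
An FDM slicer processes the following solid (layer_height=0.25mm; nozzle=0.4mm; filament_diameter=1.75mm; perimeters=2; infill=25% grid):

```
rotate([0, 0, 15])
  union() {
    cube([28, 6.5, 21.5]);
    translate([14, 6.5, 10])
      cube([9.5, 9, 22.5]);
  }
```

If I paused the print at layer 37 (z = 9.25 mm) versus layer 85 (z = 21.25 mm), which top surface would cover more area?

layer 85 (z = 21.25 mm)

Layer 37 (z = 9.25): the cube (footprint 28×6.5) is included at this height (area 182.00 mm²); the cube at (14, 6.5) is absent (z outside [10, 32.5]); Combining (union): only the 28×6.5 cube is present, so the union is just that shape — area = 182.00 mm²; (rotated 15° about Z; rotation is an isometry so areas/perimeters/island counts are preserved). So its area = 182.00 mm². Layer 85 (z = 21.25): the cube (footprint 28×6.5) is included at this height (area 182.00 mm²); the cube at (14, 6.5) is present — its section is the full 9.5×9 rectangle (area 85.50 mm²); Merging all regions: the 2 present regions share edge segments without overlapping in area, so areas simply add but the touching pieces fuse into one outline (the shared edge portions become interior and drop out of the boundary) — area = 267.50 mm²; (whole slice rotated 15° about Z — lengths, areas and connectivity unchanged). So its area = 267.50 mm². Layer 85 is larger (267.50 vs 182.00 mm²).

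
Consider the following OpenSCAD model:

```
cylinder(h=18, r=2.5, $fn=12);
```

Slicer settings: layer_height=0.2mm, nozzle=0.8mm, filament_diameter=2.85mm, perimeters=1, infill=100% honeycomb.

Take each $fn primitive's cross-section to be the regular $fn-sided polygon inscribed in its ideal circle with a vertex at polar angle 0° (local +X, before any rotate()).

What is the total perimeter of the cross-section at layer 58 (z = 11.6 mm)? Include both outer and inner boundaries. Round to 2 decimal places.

15.53 mm

At z = 11.6 mm: the cylinder: section is a regular 12-gon, circumradius r=2.5 (perimeter = 2·12·2.500·sin(180°/12) = 15.53 mm). Overall, the cross-section is a single solid region. Total boundary length (outer) = 15.53 mm.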